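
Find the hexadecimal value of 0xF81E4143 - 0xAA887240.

Subtract column by column in base 16:
  3-0 → 3
  4-4 → 0
  1-2 → F (borrow)
  4-7-1 → C (borrow)
  E-8-1 → 5
  1-8 → 9 (borrow)
  8-A-1 → D (borrow)
  F-A-1 → 4

0x4D95CF03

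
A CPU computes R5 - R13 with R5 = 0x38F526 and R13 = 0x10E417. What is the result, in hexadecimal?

Subtract column by column in base 16:
  6-7 → F (borrow)
  2-1-1 → 0
  5-4 → 1
  F-E → 1
  8-0 → 8
  3-1 → 2

0x28110F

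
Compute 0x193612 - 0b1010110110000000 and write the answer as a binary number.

0x193612 = 0b110010011011000010010 in binary.
Subtract column by column in base 2:
  0-0 → 0
  1-0 → 1
  0-0 → 0
  0-0 → 0
  1-0 → 1
  0-0 → 0
  0-0 → 0
  0-1 → 1 (borrow)
  0-1-1 → 0 (borrow)
  1-0-1 → 0
  1-1 → 0
  0-1 → 1 (borrow)
  1-0-1 → 0
  1-1 → 0
  0-0 → 0
  0-1 → 1 (borrow)
  1-0-1 → 0
  0-0 → 0
  0-0 → 0
  1-0 → 1
  1-0 → 1

0b110001000100010010010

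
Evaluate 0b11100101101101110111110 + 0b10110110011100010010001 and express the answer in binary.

Add column by column in base 2, right to left:
  0+1 = 1
  1+0 = 1
  1+0 = 1
  1+0 = 1
  1+1 = 0 carry 1
  1+0+1 = 0 carry 1
  0+0+1 = 1
  1+1 = 0 carry 1
  1+0+1 = 0 carry 1
  1+0+1 = 0 carry 1
  0+0+1 = 1
  1+1 = 0 carry 1
  1+1+1 = 1 carry 1
  0+1+1 = 0 carry 1
  1+0+1 = 0 carry 1
  1+0+1 = 0 carry 1
  0+1+1 = 0 carry 1
  1+1+1 = 1 carry 1
  0+0+1 = 1
  0+1 = 1
  1+1 = 0 carry 1
  1+0+1 = 0 carry 1
  1+1+1 = 1 carry 1
  final carry 1

0b110011100001010001001111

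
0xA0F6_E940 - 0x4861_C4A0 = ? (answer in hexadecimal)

Subtract column by column in base 16:
  0-0 → 0
  4-A → A (borrow)
  9-4-1 → 4
  E-C → 2
  6-1 → 5
  F-6 → 9
  0-8 → 8 (borrow)
  A-4-1 → 5

0x589524A0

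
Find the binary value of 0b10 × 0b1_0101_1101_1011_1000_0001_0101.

Multiply each base-2 digit by 2, carrying:
  1×2 = 2 → write 0 carry 1
  0×2+1 = 1 → write 1
  1×2 = 2 → write 0 carry 1
  0×2+1 = 1 → write 1
  1×2 = 2 → write 0 carry 1
  0×2+1 = 1 → write 1
  0×2 = 0 → write 0
  0×2 = 0 → write 0
  0×2 = 0 → write 0
  0×2 = 0 → write 0
  0×2 = 0 → write 0
  1×2 = 2 → write 0 carry 1
  1×2+1 = 3 → write 1 carry 1
  1×2+1 = 3 → write 1 carry 1
  0×2+1 = 1 → write 1
  1×2 = 2 → write 0 carry 1
  1×2+1 = 3 → write 1 carry 1
  0×2+1 = 1 → write 1
  1×2 = 2 → write 0 carry 1
  1×2+1 = 3 → write 1 carry 1
  1×2+1 = 3 → write 1 carry 1
  0×2+1 = 1 → write 1
  1×2 = 2 → write 0 carry 1
  0×2+1 = 1 → write 1
  1×2 = 2 → write 0 carry 1
  remaining carry: 1

0b10101110110111000000101010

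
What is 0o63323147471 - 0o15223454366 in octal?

Subtract column by column in base 8:
  1-6 → 3 (borrow)
  7-6-1 → 0
  4-3 → 1
  7-4 → 3
  4-5 → 7 (borrow)
  1-4-1 → 4 (borrow)
  3-3-1 → 7 (borrow)
  2-2-1 → 7 (borrow)
  3-2-1 → 0
  3-5 → 6 (borrow)
  6-1-1 → 4

0o46077473103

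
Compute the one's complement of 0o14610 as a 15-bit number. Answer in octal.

0o63167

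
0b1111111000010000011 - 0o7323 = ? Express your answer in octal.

0o1760660

0b1111111000010000011 = 0o1770203 in octal.
Subtract column by column in base 8:
  3-3 → 0
  0-2 → 6 (borrow)
  2-3-1 → 6 (borrow)
  0-7-1 → 0 (borrow)
  7-0-1 → 6
  7-0 → 7
  1-0 → 1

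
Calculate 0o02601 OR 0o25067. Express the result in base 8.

0o27667

OR each oct digit independently (no carries):
  0|2=2, 2|5=7, 6|0=6, 0|6=6, 1|7=7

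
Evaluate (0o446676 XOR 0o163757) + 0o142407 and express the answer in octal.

First 0o446676 XOR 0o163757 = 0o525121.
Add column by column in base 8, right to left:
  1+7 = 0 carry 1
  2+0+1 = 3
  1+4 = 5
  5+2 = 7
  2+4 = 6
  5+1 = 6

0o667530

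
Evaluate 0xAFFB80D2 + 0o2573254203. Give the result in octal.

0o30572154525

0xAFFB80D2 = 0o25776700322 in octal.
Add column by column in base 8, right to left:
  2+3 = 5
  2+0 = 2
  3+2 = 5
  0+4 = 4
  0+5 = 5
  7+2 = 1 carry 1
  6+3+1 = 2 carry 1
  7+7+1 = 7 carry 1
  7+5+1 = 5 carry 1
  5+2+1 = 0 carry 1
  2+0+1 = 3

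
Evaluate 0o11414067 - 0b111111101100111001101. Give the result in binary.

0o11414067 = 0b1001100001100000110111 in binary.
Subtract column by column in base 2:
  1-1 → 0
  1-0 → 1
  1-1 → 0
  0-1 → 1 (borrow)
  1-0-1 → 0
  1-0 → 1
  0-1 → 1 (borrow)
  0-1-1 → 0 (borrow)
  0-1-1 → 0 (borrow)
  0-0-1 → 1 (borrow)
  0-0-1 → 1 (borrow)
  1-1-1 → 1 (borrow)
  1-1-1 → 1 (borrow)
  0-0-1 → 1 (borrow)
  0-1-1 → 0 (borrow)
  0-1-1 → 0 (borrow)
  0-1-1 → 0 (borrow)
  1-1-1 → 1 (borrow)
  1-1-1 → 1 (borrow)
  0-1-1 → 0 (borrow)
  0-1-1 → 0 (borrow)
  1-0-1 → 0

0b1100011111001101010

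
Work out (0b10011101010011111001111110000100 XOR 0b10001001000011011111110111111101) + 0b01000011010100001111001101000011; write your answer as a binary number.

First 0b10011101010011111001111110000100 XOR 0b10001001000011011111110111111101 = 0b00010100010000100110001001111001.
Add column by column in base 2, right to left:
  1+1 = 0 carry 1
  0+1+1 = 0 carry 1
  0+0+1 = 1
  1+0 = 1
  1+0 = 1
  1+0 = 1
  1+1 = 0 carry 1
  0+0+1 = 1
  0+1 = 1
  1+1 = 0 carry 1
  0+0+1 = 1
  0+0 = 0
  0+1 = 1
  1+1 = 0 carry 1
  1+1+1 = 1 carry 1
  0+1+1 = 0 carry 1
  0+0+1 = 1
  1+0 = 1
  0+0 = 0
  0+0 = 0
  0+1 = 1
  0+0 = 0
  1+1 = 0 carry 1
  0+0+1 = 1
  0+1 = 1
  0+1 = 1
  1+0 = 1
  0+0 = 0
  1+0 = 1
  0+0 = 0
  0+1 = 1

0b1010111100100110101010110111100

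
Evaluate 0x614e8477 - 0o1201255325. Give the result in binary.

0b1010111010010010010100110100010

0x614e8477 = 0b1100001010011101000010001110111 in binary.
0o1201255325 = 0b1010000001010101101011010101 in binary.
Subtract column by column in base 2:
  1-1 → 0
  1-0 → 1
  1-1 → 0
  0-0 → 0
  1-1 → 0
  1-0 → 1
  1-1 → 0
  0-1 → 1 (borrow)
  0-0-1 → 1 (borrow)
  0-1-1 → 0 (borrow)
  1-0-1 → 0
  0-1 → 1 (borrow)
  0-1-1 → 0 (borrow)
  0-0-1 → 1 (borrow)
  0-1-1 → 0 (borrow)
  1-0-1 → 0
  0-1 → 1 (borrow)
  1-0-1 → 0
  1-1 → 0
  1-0 → 1
  0-0 → 0
  0-0 → 0
  1-0 → 1
  0-0 → 0
  1-0 → 1
  0-1 → 1 (borrow)
  0-0-1 → 1 (borrow)
  0-1-1 → 0 (borrow)
  0-0-1 → 1 (borrow)
  1-0-1 → 0
  1-0 → 1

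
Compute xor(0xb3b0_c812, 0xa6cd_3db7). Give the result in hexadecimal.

0x157df5a5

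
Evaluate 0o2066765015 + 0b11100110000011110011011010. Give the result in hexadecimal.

0x147426E7

0o2066765015 = 0x10DBEA0D in hexadecimal.
0b11100110000011110011011010 = 0x3983CDA in hexadecimal.
Add column by column in base 16, right to left:
  D+A = 7 carry 1
  0+D+1 = E
  A+C = 6 carry 1
  E+3+1 = 2 carry 1
  B+8+1 = 4 carry 1
  D+9+1 = 7 carry 1
  0+3+1 = 4
  1+0 = 1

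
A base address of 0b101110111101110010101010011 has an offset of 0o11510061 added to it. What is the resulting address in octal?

0b101110111101110010101010011 = 0o567562523 in octal.
Add column by column in base 8, right to left:
  3+1 = 4
  2+6 = 0 carry 1
  5+0+1 = 6
  2+0 = 2
  6+1 = 7
  5+5 = 2 carry 1
  7+1+1 = 1 carry 1
  6+1+1 = 0 carry 1
  5+0+1 = 6

0o601272604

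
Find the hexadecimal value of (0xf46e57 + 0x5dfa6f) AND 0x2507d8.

Add column by column in base 16, right to left:
  7+f = 6 carry 1
  5+6+1 = c
  e+a = 8 carry 1
  6+f+1 = 6 carry 1
  4+d+1 = 2 carry 1
  f+5+1 = 5 carry 1
  final carry 1
Sum = 0x15268c6; now AND with 0x2507d8:
  1&0=0, 5&2=0, 2&5=0, 6&0=0, 8&7=0, c&d=c, 6&8=0

0xc0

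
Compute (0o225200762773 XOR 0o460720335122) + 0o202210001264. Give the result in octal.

0o1047730461135

First 0o225200762773 XOR 0o460720335122 = 0o645520457651.
Add column by column in base 8, right to left:
  1+4 = 5
  5+6 = 3 carry 1
  6+2+1 = 1 carry 1
  7+1+1 = 1 carry 1
  5+0+1 = 6
  4+0 = 4
  0+0 = 0
  2+1 = 3
  5+2 = 7
  5+2 = 7
  4+0 = 4
  6+2 = 0 carry 1
  final carry 1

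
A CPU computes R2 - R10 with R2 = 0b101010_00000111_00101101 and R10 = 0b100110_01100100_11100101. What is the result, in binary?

0b111010001001001000

Subtract column by column in base 2:
  1-1 → 0
  0-0 → 0
  1-1 → 0
  1-0 → 1
  0-0 → 0
  1-1 → 0
  0-1 → 1 (borrow)
  0-1-1 → 0 (borrow)
  1-0-1 → 0
  1-0 → 1
  1-1 → 0
  0-0 → 0
  0-0 → 0
  0-1 → 1 (borrow)
  0-1-1 → 0 (borrow)
  0-0-1 → 1 (borrow)
  0-0-1 → 1 (borrow)
  1-1-1 → 1 (borrow)
  0-1-1 → 0 (borrow)
  1-0-1 → 0
  0-0 → 0
  1-1 → 0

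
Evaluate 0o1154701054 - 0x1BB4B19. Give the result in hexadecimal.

0o1154701054 = 0x9B3822C in hexadecimal.
Subtract column by column in base 16:
  C-9 → 3
  2-1 → 1
  2-B → 7 (borrow)
  8-4-1 → 3
  3-B → 8 (borrow)
  B-B-1 → F (borrow)
  9-1-1 → 7

0x7F83713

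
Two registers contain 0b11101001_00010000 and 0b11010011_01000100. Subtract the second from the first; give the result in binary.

Subtract column by column in base 2:
  0-0 → 0
  0-0 → 0
  0-1 → 1 (borrow)
  0-0-1 → 1 (borrow)
  1-0-1 → 0
  0-0 → 0
  0-1 → 1 (borrow)
  0-0-1 → 1 (borrow)
  1-1-1 → 1 (borrow)
  0-1-1 → 0 (borrow)
  0-0-1 → 1 (borrow)
  1-0-1 → 0
  0-1 → 1 (borrow)
  1-0-1 → 0
  1-1 → 0
  1-1 → 0

0b1010111001100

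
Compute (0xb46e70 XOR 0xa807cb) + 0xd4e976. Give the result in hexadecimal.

First 0xb46e70 XOR 0xa807cb = 0x1c69bb.
Add column by column in base 16, right to left:
  b+6 = 1 carry 1
  b+7+1 = 3 carry 1
  9+9+1 = 3 carry 1
  6+e+1 = 5 carry 1
  c+4+1 = 1 carry 1
  1+d+1 = f

0xf15331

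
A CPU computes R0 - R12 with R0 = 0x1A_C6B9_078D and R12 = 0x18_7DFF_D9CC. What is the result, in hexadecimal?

0x248B92DC1

Subtract column by column in base 16:
  D-C → 1
  8-C → C (borrow)
  7-9-1 → D (borrow)
  0-D-1 → 2 (borrow)
  9-F-1 → 9 (borrow)
  B-F-1 → B (borrow)
  6-D-1 → 8 (borrow)
  C-7-1 → 4
  A-8 → 2
  1-1 → 0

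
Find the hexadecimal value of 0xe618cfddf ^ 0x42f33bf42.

0xa4ebf429d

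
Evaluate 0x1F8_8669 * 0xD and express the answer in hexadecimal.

Multiply each base-16 digit by 13, carrying:
  9×13 = 117 → write 5 carry 7
  6×13+7 = 85 → write 5 carry 5
  6×13+5 = 83 → write 3 carry 5
  8×13+5 = 109 → write D carry 6
  8×13+6 = 110 → write E carry 6
  F×13+6 = 201 → write 9 carry 12
  1×13+12 = 25 → write 9 carry 1
  remaining carry: 1

0x199ED355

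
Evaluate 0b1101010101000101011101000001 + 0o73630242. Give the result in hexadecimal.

0xe4387e3

0b1101010101000101011101000001 = 0xd545741 in hexadecimal.
0o73630242 = 0xef30a2 in hexadecimal.
Add column by column in base 16, right to left:
  1+2 = 3
  4+a = e
  7+0 = 7
  5+3 = 8
  4+f = 3 carry 1
  5+e+1 = 4 carry 1
  d+0+1 = e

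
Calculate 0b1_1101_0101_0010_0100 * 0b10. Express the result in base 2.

0b111010101001001000

Multiply each base-2 digit by 2, carrying:
  0×2 = 0 → write 0
  0×2 = 0 → write 0
  1×2 = 2 → write 0 carry 1
  0×2+1 = 1 → write 1
  0×2 = 0 → write 0
  1×2 = 2 → write 0 carry 1
  0×2+1 = 1 → write 1
  0×2 = 0 → write 0
  1×2 = 2 → write 0 carry 1
  0×2+1 = 1 → write 1
  1×2 = 2 → write 0 carry 1
  0×2+1 = 1 → write 1
  1×2 = 2 → write 0 carry 1
  0×2+1 = 1 → write 1
  1×2 = 2 → write 0 carry 1
  1×2+1 = 3 → write 1 carry 1
  1×2+1 = 3 → write 1 carry 1
  remaining carry: 1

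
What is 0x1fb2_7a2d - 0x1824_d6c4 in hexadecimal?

0x78da369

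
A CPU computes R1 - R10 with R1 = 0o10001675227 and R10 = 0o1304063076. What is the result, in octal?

0o6475612131

Subtract column by column in base 8:
  7-6 → 1
  2-7 → 3 (borrow)
  2-0-1 → 1
  5-3 → 2
  7-6 → 1
  6-0 → 6
  1-4 → 5 (borrow)
  0-0-1 → 7 (borrow)
  0-3-1 → 4 (borrow)
  0-1-1 → 6 (borrow)
  1-0-1 → 0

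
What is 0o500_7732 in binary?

0b101000000111111011010

Each octal digit is 3 bits: 5=101 0=000 0=000 7=111 7=111 3=011 2=010.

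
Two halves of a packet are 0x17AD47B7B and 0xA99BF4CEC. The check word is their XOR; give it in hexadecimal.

XOR each hex digit independently (no carries):
  1^A=B, 7^9=E, A^9=3, D^B=6, 4^F=B, 7^4=3, B^C=7, 7^E=9, B^C=7

0xBE36B3797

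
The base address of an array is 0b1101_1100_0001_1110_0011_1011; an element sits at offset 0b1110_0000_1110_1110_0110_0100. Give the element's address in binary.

Add column by column in base 2, right to left:
  1+0 = 1
  1+0 = 1
  0+1 = 1
  1+0 = 1
  1+0 = 1
  1+1 = 0 carry 1
  0+1+1 = 0 carry 1
  0+0+1 = 1
  0+0 = 0
  1+1 = 0 carry 1
  1+1+1 = 1 carry 1
  1+1+1 = 1 carry 1
  1+0+1 = 0 carry 1
  0+1+1 = 0 carry 1
  0+1+1 = 0 carry 1
  0+1+1 = 0 carry 1
  0+0+1 = 1
  0+0 = 0
  1+0 = 1
  1+0 = 1
  1+0 = 1
  0+1 = 1
  1+1 = 0 carry 1
  1+1+1 = 1 carry 1
  final carry 1

0b1101111010000110010011111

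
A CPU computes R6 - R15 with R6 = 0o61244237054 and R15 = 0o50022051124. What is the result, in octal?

0o11222165730

Subtract column by column in base 8:
  4-4 → 0
  5-2 → 3
  0-1 → 7 (borrow)
  7-1-1 → 5
  3-5 → 6 (borrow)
  2-0-1 → 1
  4-2 → 2
  4-2 → 2
  2-0 → 2
  1-0 → 1
  6-5 → 1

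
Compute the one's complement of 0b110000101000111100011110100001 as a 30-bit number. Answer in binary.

0b001111010111000011100001011110

Invert each bit: 110000101000111100011110100001 → 001111010111000011100001011110.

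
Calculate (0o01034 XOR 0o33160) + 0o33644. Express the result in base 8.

0o66020

First 0o01034 XOR 0o33160 = 0o32154.
Add column by column in base 8, right to left:
  4+4 = 0 carry 1
  5+4+1 = 2 carry 1
  1+6+1 = 0 carry 1
  2+3+1 = 6
  3+3 = 6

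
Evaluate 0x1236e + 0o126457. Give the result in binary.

0b11101000010011101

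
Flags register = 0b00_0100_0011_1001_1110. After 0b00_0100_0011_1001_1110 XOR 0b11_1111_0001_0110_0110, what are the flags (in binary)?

0b111011001011111000

XOR bit by bit (1 where the bits differ):
  000100001110011110
^ 111111000101100110
= 111011001011111000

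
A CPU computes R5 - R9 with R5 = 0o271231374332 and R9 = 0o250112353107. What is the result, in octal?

0o21117021223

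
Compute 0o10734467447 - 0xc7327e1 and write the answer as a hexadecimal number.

0x3aff4746

0o10734467447 = 0x47726f27 in hexadecimal.
Subtract column by column in base 16:
  7-1 → 6
  2-e → 4 (borrow)
  f-7-1 → 7
  6-2 → 4
  2-3 → f (borrow)
  7-7-1 → f (borrow)
  7-c-1 → a (borrow)
  4-0-1 → 3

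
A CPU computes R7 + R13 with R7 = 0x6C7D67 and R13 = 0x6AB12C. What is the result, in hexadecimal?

0xD72E93

Add column by column in base 16, right to left:
  7+C = 3 carry 1
  6+2+1 = 9
  D+1 = E
  7+B = 2 carry 1
  C+A+1 = 7 carry 1
  6+6+1 = D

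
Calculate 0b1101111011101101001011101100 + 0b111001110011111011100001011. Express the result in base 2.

Add column by column in base 2, right to left:
  0+1 = 1
  0+1 = 1
  1+0 = 1
  1+1 = 0 carry 1
  0+0+1 = 1
  1+0 = 1
  1+0 = 1
  1+0 = 1
  0+1 = 1
  1+1 = 0 carry 1
  0+1+1 = 0 carry 1
  0+0+1 = 1
  1+1 = 0 carry 1
  0+1+1 = 0 carry 1
  1+1+1 = 1 carry 1
  1+1+1 = 1 carry 1
  0+1+1 = 0 carry 1
  1+0+1 = 0 carry 1
  1+0+1 = 0 carry 1
  1+1+1 = 1 carry 1
  0+1+1 = 0 carry 1
  1+1+1 = 1 carry 1
  1+0+1 = 0 carry 1
  1+0+1 = 0 carry 1
  1+1+1 = 1 carry 1
  0+1+1 = 0 carry 1
  1+1+1 = 1 carry 1
  1+0+1 = 0 carry 1
  final carry 1

0b10101001010001100100111110111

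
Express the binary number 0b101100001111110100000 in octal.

Group the bits in threes: 101 100 001 111 110 100 000 → 5417640.

0o5417640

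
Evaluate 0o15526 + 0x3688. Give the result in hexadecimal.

0o15526 = 0x1B56 in hexadecimal.
Add column by column in base 16, right to left:
  6+8 = E
  5+8 = D
  B+6 = 1 carry 1
  1+3+1 = 5

0x51DE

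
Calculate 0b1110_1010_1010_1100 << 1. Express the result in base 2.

Left shift by 1: append 1 zero bit.

0b11101010101011000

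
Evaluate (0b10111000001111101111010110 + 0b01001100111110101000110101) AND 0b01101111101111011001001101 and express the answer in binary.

0b101001110011000001001

Add column by column in base 2, right to left:
  0+1 = 1
  1+0 = 1
  1+1 = 0 carry 1
  0+0+1 = 1
  1+1 = 0 carry 1
  0+1+1 = 0 carry 1
  1+0+1 = 0 carry 1
  1+0+1 = 0 carry 1
  1+0+1 = 0 carry 1
  1+1+1 = 1 carry 1
  0+0+1 = 1
  1+1 = 0 carry 1
  1+0+1 = 0 carry 1
  1+1+1 = 1 carry 1
  1+1+1 = 1 carry 1
  1+1+1 = 1 carry 1
  0+1+1 = 0 carry 1
  0+1+1 = 0 carry 1
  0+0+1 = 1
  0+0 = 0
  0+1 = 1
  1+1 = 0 carry 1
  1+0+1 = 0 carry 1
  1+0+1 = 0 carry 1
  0+1+1 = 0 carry 1
  1+0+1 = 0 carry 1
  final carry 1
Sum = 0b100000101001110011000001011; now AND with 0b01101111101111011001001101:
  100000101001110011000001011
& 001101111101111011001001101
= 000000101001110011000001001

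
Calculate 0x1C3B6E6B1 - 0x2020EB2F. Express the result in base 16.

Subtract column by column in base 16:
  1-F → 2 (borrow)
  B-2-1 → 8
  6-B → B (borrow)
  E-E-1 → F (borrow)
  6-0-1 → 5
  B-2 → 9
  3-0 → 3
  C-2 → A
  1-0 → 1

0x1A395FB82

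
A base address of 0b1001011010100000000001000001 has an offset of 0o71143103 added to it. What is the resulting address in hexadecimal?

0xa4ec684

0b1001011010100000000001000001 = 0x96a0041 in hexadecimal.
0o71143103 = 0xe4c643 in hexadecimal.
Add column by column in base 16, right to left:
  1+3 = 4
  4+4 = 8
  0+6 = 6
  0+c = c
  a+4 = e
  6+e = 4 carry 1
  9+0+1 = a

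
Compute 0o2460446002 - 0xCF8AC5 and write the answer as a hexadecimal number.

0o2460446002 = 0x14C24C02 in hexadecimal.
Subtract column by column in base 16:
  2-5 → D (borrow)
  0-C-1 → 3 (borrow)
  C-A-1 → 1
  4-8 → C (borrow)
  2-F-1 → 2 (borrow)
  C-C-1 → F (borrow)
  4-0-1 → 3
  1-0 → 1

0x13F2C13D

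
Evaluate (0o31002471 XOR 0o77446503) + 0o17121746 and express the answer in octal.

0o65566140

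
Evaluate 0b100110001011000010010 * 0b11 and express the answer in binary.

0b1110010100001000110110

Multiply each base-2 digit by 3, carrying:
  0×3 = 0 → write 0
  1×3 = 3 → write 1 carry 1
  0×3+1 = 1 → write 1
  0×3 = 0 → write 0
  1×3 = 3 → write 1 carry 1
  0×3+1 = 1 → write 1
  0×3 = 0 → write 0
  0×3 = 0 → write 0
  0×3 = 0 → write 0
  1×3 = 3 → write 1 carry 1
  1×3+1 = 4 → write 0 carry 2
  0×3+2 = 2 → write 0 carry 1
  1×3+1 = 4 → write 0 carry 2
  0×3+2 = 2 → write 0 carry 1
  0×3+1 = 1 → write 1
  0×3 = 0 → write 0
  1×3 = 3 → write 1 carry 1
  1×3+1 = 4 → write 0 carry 2
  0×3+2 = 2 → write 0 carry 1
  0×3+1 = 1 → write 1
  1×3 = 3 → write 1 carry 1
  remaining carry: 1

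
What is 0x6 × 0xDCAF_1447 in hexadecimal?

0x52C1A79AA

Multiply each base-16 digit by 6, carrying:
  7×6 = 42 → write A carry 2
  4×6+2 = 26 → write A carry 1
  4×6+1 = 25 → write 9 carry 1
  1×6+1 = 7 → write 7
  F×6 = 90 → write A carry 5
  A×6+5 = 65 → write 1 carry 4
  C×6+4 = 76 → write C carry 4
  D×6+4 = 82 → write 2 carry 5
  remaining carry: 5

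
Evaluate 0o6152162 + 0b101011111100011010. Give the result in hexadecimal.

0x1B938C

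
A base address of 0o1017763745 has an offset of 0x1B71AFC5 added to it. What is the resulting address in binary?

0b100011101100011001011110101010

0o1017763745 = 0b1000001111111110011111100101 in binary.
0x1B71AFC5 = 0b11011011100011010111111000101 in binary.
Add column by column in base 2, right to left:
  1+1 = 0 carry 1
  0+0+1 = 1
  1+1 = 0 carry 1
  0+0+1 = 1
  0+0 = 0
  1+0 = 1
  1+1 = 0 carry 1
  1+1+1 = 1 carry 1
  1+1+1 = 1 carry 1
  1+1+1 = 1 carry 1
  1+1+1 = 1 carry 1
  0+1+1 = 0 carry 1
  0+0+1 = 1
  1+1 = 0 carry 1
  1+0+1 = 0 carry 1
  1+1+1 = 1 carry 1
  1+1+1 = 1 carry 1
  1+0+1 = 0 carry 1
  1+0+1 = 0 carry 1
  1+0+1 = 0 carry 1
  1+1+1 = 1 carry 1
  1+1+1 = 1 carry 1
  0+1+1 = 0 carry 1
  0+0+1 = 1
  0+1 = 1
  0+1 = 1
  0+0 = 0
  1+1 = 0 carry 1
  0+1+1 = 0 carry 1
  final carry 1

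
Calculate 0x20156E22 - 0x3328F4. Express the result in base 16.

Subtract column by column in base 16:
  2-4 → E (borrow)
  2-F-1 → 2 (borrow)
  E-8-1 → 5
  6-2 → 4
  5-3 → 2
  1-3 → E (borrow)
  0-0-1 → F (borrow)
  2-0-1 → 1

0x1FE2452E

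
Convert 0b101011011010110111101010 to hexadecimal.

0xadadea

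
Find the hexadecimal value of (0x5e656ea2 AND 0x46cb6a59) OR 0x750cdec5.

0x774dfec5

0x5e656ea2 AND 0x46cb6a59 = 0x46416a00.
Then OR with 0x750cdec5.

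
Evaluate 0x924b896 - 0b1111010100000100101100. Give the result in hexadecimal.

0x8e7776a

0b1111010100000100101100 = 0x3d412c in hexadecimal.
Subtract column by column in base 16:
  6-c → a (borrow)
  9-2-1 → 6
  8-1 → 7
  b-4 → 7
  4-d → 7 (borrow)
  2-3-1 → e (borrow)
  9-0-1 → 8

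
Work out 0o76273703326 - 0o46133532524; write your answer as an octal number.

Subtract column by column in base 8:
  6-4 → 2
  2-2 → 0
  3-5 → 6 (borrow)
  3-2-1 → 0
  0-3 → 5 (borrow)
  7-5-1 → 1
  3-3 → 0
  7-3 → 4
  2-1 → 1
  6-6 → 0
  7-4 → 3

0o30140150602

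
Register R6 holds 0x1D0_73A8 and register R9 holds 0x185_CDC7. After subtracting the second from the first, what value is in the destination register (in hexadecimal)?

0x4AA5E1

Subtract column by column in base 16:
  8-7 → 1
  A-C → E (borrow)
  3-D-1 → 5 (borrow)
  7-C-1 → A (borrow)
  0-5-1 → A (borrow)
  D-8-1 → 4
  1-1 → 0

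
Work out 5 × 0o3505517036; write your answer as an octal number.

Multiply each base-8 digit by 5, carrying:
  6×5 = 30 → write 6 carry 3
  3×5+3 = 18 → write 2 carry 2
  0×5+2 = 2 → write 2
  7×5 = 35 → write 3 carry 4
  1×5+4 = 9 → write 1 carry 1
  5×5+1 = 26 → write 2 carry 3
  5×5+3 = 28 → write 4 carry 3
  0×5+3 = 3 → write 3
  5×5 = 25 → write 1 carry 3
  3×5+3 = 18 → write 2 carry 2
  remaining carry: 2

0o22134213226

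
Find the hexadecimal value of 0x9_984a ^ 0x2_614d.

0xbf907

XOR each hex digit independently (no carries):
  9^2=b, 9^6=f, 8^1=9, 4^4=0, a^d=7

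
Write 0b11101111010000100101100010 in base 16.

0x3BD0962

Group the bits into nibbles: 0011 1011 1101 0000 1001 0110 0010 → 3BD0962.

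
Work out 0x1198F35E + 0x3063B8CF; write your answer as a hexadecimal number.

0x41FCAC2D

Add column by column in base 16, right to left:
  E+F = D carry 1
  5+C+1 = 2 carry 1
  3+8+1 = C
  F+B = A carry 1
  8+3+1 = C
  9+6 = F
  1+0 = 1
  1+3 = 4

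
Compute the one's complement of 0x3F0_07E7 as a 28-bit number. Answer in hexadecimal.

0xC0FF818

Each hex digit d becomes F−d:
  3→C, F→0, 0→F, 0→F, 7→8, E→1, 7→8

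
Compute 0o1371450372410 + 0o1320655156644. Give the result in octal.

0o2712325551254

Add column by column in base 8, right to left:
  0+4 = 4
  1+4 = 5
  4+6 = 2 carry 1
  2+6+1 = 1 carry 1
  7+5+1 = 5 carry 1
  3+1+1 = 5
  0+5 = 5
  5+5 = 2 carry 1
  4+6+1 = 3 carry 1
  1+0+1 = 2
  7+2 = 1 carry 1
  3+3+1 = 7
  1+1 = 2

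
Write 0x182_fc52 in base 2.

0b1100000101111110001010010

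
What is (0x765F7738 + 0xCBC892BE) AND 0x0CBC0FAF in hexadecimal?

0x2809A6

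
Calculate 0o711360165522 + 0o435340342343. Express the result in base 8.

Add column by column in base 8, right to left:
  2+3 = 5
  2+4 = 6
  5+3 = 0 carry 1
  5+2+1 = 0 carry 1
  6+4+1 = 3 carry 1
  1+3+1 = 5
  0+0 = 0
  6+4 = 2 carry 1
  3+3+1 = 7
  1+5 = 6
  1+3 = 4
  7+4 = 3 carry 1
  final carry 1

0o1346720530065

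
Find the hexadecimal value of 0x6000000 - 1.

The trailing 6 digits are 0, so subtracting 1 borrows through: they become F and the next digit up decrements.

0x5FFFFFF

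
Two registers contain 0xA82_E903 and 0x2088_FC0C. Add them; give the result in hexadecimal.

0x2B0BE50F

Add column by column in base 16, right to left:
  3+C = F
  0+0 = 0
  9+C = 5 carry 1
  E+F+1 = E carry 1
  2+8+1 = B
  8+8 = 0 carry 1
  A+0+1 = B
  0+2 = 2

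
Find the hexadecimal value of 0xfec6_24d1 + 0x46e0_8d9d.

0x145a6b26e

Add column by column in base 16, right to left:
  1+d = e
  d+9 = 6 carry 1
  4+d+1 = 2 carry 1
  2+8+1 = b
  6+0 = 6
  c+e = a carry 1
  e+6+1 = 5 carry 1
  f+4+1 = 4 carry 1
  final carry 1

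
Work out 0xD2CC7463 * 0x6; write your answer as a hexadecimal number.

Multiply each base-16 digit by 6, carrying:
  3×6 = 18 → write 2 carry 1
  6×6+1 = 37 → write 5 carry 2
  4×6+2 = 26 → write A carry 1
  7×6+1 = 43 → write B carry 2
  C×6+2 = 74 → write A carry 4
  C×6+4 = 76 → write C carry 4
  2×6+4 = 16 → write 0 carry 1
  D×6+1 = 79 → write F carry 4
  remaining carry: 4

0x4F0CABA52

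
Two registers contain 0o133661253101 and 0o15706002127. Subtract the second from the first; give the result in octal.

0o115753250752

Subtract column by column in base 8:
  1-7 → 2 (borrow)
  0-2-1 → 5 (borrow)
  1-1-1 → 7 (borrow)
  3-2-1 → 0
  5-0 → 5
  2-0 → 2
  1-6 → 3 (borrow)
  6-0-1 → 5
  6-7 → 7 (borrow)
  3-5-1 → 5 (borrow)
  3-1-1 → 1
  1-0 → 1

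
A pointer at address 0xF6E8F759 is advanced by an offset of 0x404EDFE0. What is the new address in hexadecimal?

0x13737D739

Add column by column in base 16, right to left:
  9+0 = 9
  5+E = 3 carry 1
  7+F+1 = 7 carry 1
  F+D+1 = D carry 1
  8+E+1 = 7 carry 1
  E+4+1 = 3 carry 1
  6+0+1 = 7
  F+4 = 3 carry 1
  final carry 1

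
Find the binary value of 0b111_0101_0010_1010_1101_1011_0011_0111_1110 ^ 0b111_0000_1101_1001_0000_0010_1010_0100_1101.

0b00001011111001111011001100100110011

XOR bit by bit (1 where the bits differ):
  11101010010101011011011001101111110
^ 11100001101100100000010101001001101
= 00001011111001111011001100100110011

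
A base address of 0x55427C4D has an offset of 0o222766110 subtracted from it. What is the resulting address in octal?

0o12275510005

0x55427C4D = 0o12520476115 in octal.
Subtract column by column in base 8:
  5-0 → 5
  1-1 → 0
  1-1 → 0
  6-6 → 0
  7-6 → 1
  4-7 → 5 (borrow)
  0-2-1 → 5 (borrow)
  2-2-1 → 7 (borrow)
  5-2-1 → 2
  2-0 → 2
  1-0 → 1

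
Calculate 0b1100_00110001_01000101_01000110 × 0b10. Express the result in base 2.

Multiply each base-2 digit by 2, carrying:
  0×2 = 0 → write 0
  1×2 = 2 → write 0 carry 1
  1×2+1 = 3 → write 1 carry 1
  0×2+1 = 1 → write 1
  0×2 = 0 → write 0
  0×2 = 0 → write 0
  1×2 = 2 → write 0 carry 1
  0×2+1 = 1 → write 1
  1×2 = 2 → write 0 carry 1
  0×2+1 = 1 → write 1
  1×2 = 2 → write 0 carry 1
  0×2+1 = 1 → write 1
  0×2 = 0 → write 0
  0×2 = 0 → write 0
  1×2 = 2 → write 0 carry 1
  0×2+1 = 1 → write 1
  1×2 = 2 → write 0 carry 1
  0×2+1 = 1 → write 1
  0×2 = 0 → write 0
  0×2 = 0 → write 0
  1×2 = 2 → write 0 carry 1
  1×2+1 = 3 → write 1 carry 1
  0×2+1 = 1 → write 1
  0×2 = 0 → write 0
  0×2 = 0 → write 0
  0×2 = 0 → write 0
  1×2 = 2 → write 0 carry 1
  1×2+1 = 3 → write 1 carry 1
  remaining carry: 1

0b11000011000101000101010001100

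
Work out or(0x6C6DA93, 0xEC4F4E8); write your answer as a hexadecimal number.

0xEC6FEFB

OR each hex digit independently (no carries):
  6|E=E, C|C=C, 6|4=6, D|F=F, A|4=E, 9|E=F, 3|8=B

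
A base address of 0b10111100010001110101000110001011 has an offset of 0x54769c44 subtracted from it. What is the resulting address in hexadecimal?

0b10111100010001110101000110001011 = 0xbc47518b in hexadecimal.
Subtract column by column in base 16:
  b-4 → 7
  8-4 → 4
  1-c → 5 (borrow)
  5-9-1 → b (borrow)
  7-6-1 → 0
  4-7 → d (borrow)
  c-4-1 → 7
  b-5 → 6

0x67d0b547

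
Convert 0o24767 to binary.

0b10100111110111

Each octal digit is 3 bits: 2=010 4=100 7=111 6=110 7=111.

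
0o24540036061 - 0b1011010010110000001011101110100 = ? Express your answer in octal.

0o11312022275

0b1011010010110000001011101110100 = 0o13226013564 in octal.
Subtract column by column in base 8:
  1-4 → 5 (borrow)
  6-6-1 → 7 (borrow)
  0-5-1 → 2 (borrow)
  6-3-1 → 2
  3-1 → 2
  0-0 → 0
  0-6 → 2 (borrow)
  4-2-1 → 1
  5-2 → 3
  4-3 → 1
  2-1 → 1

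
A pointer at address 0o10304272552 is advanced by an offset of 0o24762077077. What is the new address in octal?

Add column by column in base 8, right to left:
  2+7 = 1 carry 1
  5+7+1 = 5 carry 1
  5+0+1 = 6
  2+7 = 1 carry 1
  7+7+1 = 7 carry 1
  2+0+1 = 3
  4+2 = 6
  0+6 = 6
  3+7 = 2 carry 1
  0+4+1 = 5
  1+2 = 3

0o35266371651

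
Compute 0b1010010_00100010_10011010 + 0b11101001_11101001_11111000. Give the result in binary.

0b1001111000000110010010010

Add column by column in base 2, right to left:
  0+0 = 0
  1+0 = 1
  0+0 = 0
  1+1 = 0 carry 1
  1+1+1 = 1 carry 1
  0+1+1 = 0 carry 1
  0+1+1 = 0 carry 1
  1+1+1 = 1 carry 1
  0+1+1 = 0 carry 1
  1+0+1 = 0 carry 1
  0+0+1 = 1
  0+1 = 1
  0+0 = 0
  1+1 = 0 carry 1
  0+1+1 = 0 carry 1
  0+1+1 = 0 carry 1
  0+1+1 = 0 carry 1
  1+0+1 = 0 carry 1
  0+0+1 = 1
  0+1 = 1
  1+0 = 1
  0+1 = 1
  1+1 = 0 carry 1
  0+1+1 = 0 carry 1
  final carry 1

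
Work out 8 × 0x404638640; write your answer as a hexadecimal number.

Multiply each base-16 digit by 8, carrying:
  0×8 = 0 → write 0
  4×8 = 32 → write 0 carry 2
  6×8+2 = 50 → write 2 carry 3
  8×8+3 = 67 → write 3 carry 4
  3×8+4 = 28 → write c carry 1
  6×8+1 = 49 → write 1 carry 3
  4×8+3 = 35 → write 3 carry 2
  0×8+2 = 2 → write 2
  4×8 = 32 → write 0 carry 2
  remaining carry: 2

0x20231c3200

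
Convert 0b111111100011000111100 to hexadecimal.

Group the bits into nibbles: 0001 1111 1100 0110 0011 1100 → 1fc63c.

0x1fc63c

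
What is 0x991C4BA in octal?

0o1144342272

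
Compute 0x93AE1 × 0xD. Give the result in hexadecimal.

0x77FD6D

Multiply each base-16 digit by 13, carrying:
  1×13 = 13 → write D
  E×13 = 182 → write 6 carry 11
  A×13+11 = 141 → write D carry 8
  3×13+8 = 47 → write F carry 2
  9×13+2 = 119 → write 7 carry 7
  remaining carry: 7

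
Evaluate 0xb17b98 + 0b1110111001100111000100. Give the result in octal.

0o73212534

0xb17b98 = 0o54275630 in octal.
0b1110111001100111000100 = 0o16714704 in octal.
Add column by column in base 8, right to left:
  0+4 = 4
  3+0 = 3
  6+7 = 5 carry 1
  5+4+1 = 2 carry 1
  7+1+1 = 1 carry 1
  2+7+1 = 2 carry 1
  4+6+1 = 3 carry 1
  5+1+1 = 7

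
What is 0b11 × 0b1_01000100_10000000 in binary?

0b111100110110000000

Multiply each base-2 digit by 3, carrying:
  0×3 = 0 → write 0
  0×3 = 0 → write 0
  0×3 = 0 → write 0
  0×3 = 0 → write 0
  0×3 = 0 → write 0
  0×3 = 0 → write 0
  0×3 = 0 → write 0
  1×3 = 3 → write 1 carry 1
  0×3+1 = 1 → write 1
  0×3 = 0 → write 0
  1×3 = 3 → write 1 carry 1
  0×3+1 = 1 → write 1
  0×3 = 0 → write 0
  0×3 = 0 → write 0
  1×3 = 3 → write 1 carry 1
  0×3+1 = 1 → write 1
  1×3 = 3 → write 1 carry 1
  remaining carry: 1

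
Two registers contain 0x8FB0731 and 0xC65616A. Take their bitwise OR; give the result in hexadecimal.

0xCFF677B

OR each hex digit independently (no carries):
  8|C=C, F|6=F, B|5=F, 0|6=6, 7|1=7, 3|6=7, 1|A=B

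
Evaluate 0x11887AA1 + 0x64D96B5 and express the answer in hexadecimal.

Add column by column in base 16, right to left:
  1+5 = 6
  A+B = 5 carry 1
  A+6+1 = 1 carry 1
  7+9+1 = 1 carry 1
  8+D+1 = 6 carry 1
  8+4+1 = D
  1+6 = 7
  1+0 = 1

0x17D61156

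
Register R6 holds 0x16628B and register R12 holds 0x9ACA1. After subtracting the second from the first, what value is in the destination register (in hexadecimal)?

0xCB5EA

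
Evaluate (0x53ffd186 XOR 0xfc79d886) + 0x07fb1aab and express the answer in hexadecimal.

First 0x53ffd186 XOR 0xfc79d886 = 0xaf860900.
Add column by column in base 16, right to left:
  0+b = b
  0+a = a
  9+a = 3 carry 1
  0+1+1 = 2
  6+b = 1 carry 1
  8+f+1 = 8 carry 1
  f+7+1 = 7 carry 1
  a+0+1 = b

0xb78123ab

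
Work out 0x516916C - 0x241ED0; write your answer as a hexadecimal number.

Subtract column by column in base 16:
  C-0 → C
  6-D → 9 (borrow)
  1-E-1 → 2 (borrow)
  9-1-1 → 7
  6-4 → 2
  1-2 → F (borrow)
  5-0-1 → 4

0x4F2729C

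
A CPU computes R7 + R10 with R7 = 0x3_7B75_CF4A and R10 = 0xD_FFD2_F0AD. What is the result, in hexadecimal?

0x117B48BFF7

Add column by column in base 16, right to left:
  A+D = 7 carry 1
  4+A+1 = F
  F+0 = F
  C+F = B carry 1
  5+2+1 = 8
  7+D = 4 carry 1
  B+F+1 = B carry 1
  7+F+1 = 7 carry 1
  3+D+1 = 1 carry 1
  final carry 1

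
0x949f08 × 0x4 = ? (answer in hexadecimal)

Multiply each base-16 digit by 4, carrying:
  8×4 = 32 → write 0 carry 2
  0×4+2 = 2 → write 2
  f×4 = 60 → write c carry 3
  9×4+3 = 39 → write 7 carry 2
  4×4+2 = 18 → write 2 carry 1
  9×4+1 = 37 → write 5 carry 2
  remaining carry: 2

0x2527c20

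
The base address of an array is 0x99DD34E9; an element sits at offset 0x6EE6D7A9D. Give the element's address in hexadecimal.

0x7884AAF86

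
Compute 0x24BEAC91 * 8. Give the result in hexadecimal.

Multiply each base-16 digit by 8, carrying:
  1×8 = 8 → write 8
  9×8 = 72 → write 8 carry 4
  C×8+4 = 100 → write 4 carry 6
  A×8+6 = 86 → write 6 carry 5
  E×8+5 = 117 → write 5 carry 7
  B×8+7 = 95 → write F carry 5
  4×8+5 = 37 → write 5 carry 2
  2×8+2 = 18 → write 2 carry 1
  remaining carry: 1

0x125F56488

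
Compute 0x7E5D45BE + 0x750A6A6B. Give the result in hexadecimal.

0xF367B029

Add column by column in base 16, right to left:
  E+B = 9 carry 1
  B+6+1 = 2 carry 1
  5+A+1 = 0 carry 1
  4+6+1 = B
  D+A = 7 carry 1
  5+0+1 = 6
  E+5 = 3 carry 1
  7+7+1 = F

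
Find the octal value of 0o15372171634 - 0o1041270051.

0o14330701563

Subtract column by column in base 8:
  4-1 → 3
  3-5 → 6 (borrow)
  6-0-1 → 5
  1-0 → 1
  7-7 → 0
  1-2 → 7 (borrow)
  2-1-1 → 0
  7-4 → 3
  3-0 → 3
  5-1 → 4
  1-0 → 1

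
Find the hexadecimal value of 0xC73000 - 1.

0xC72FFF

The trailing 3 digits are 0, so subtracting 1 borrows through: they become F and the next digit up decrements.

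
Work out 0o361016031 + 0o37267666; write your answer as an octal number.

0o420305717

Add column by column in base 8, right to left:
  1+6 = 7
  3+6 = 1 carry 1
  0+6+1 = 7
  6+7 = 5 carry 1
  1+6+1 = 0 carry 1
  0+2+1 = 3
  1+7 = 0 carry 1
  6+3+1 = 2 carry 1
  3+0+1 = 4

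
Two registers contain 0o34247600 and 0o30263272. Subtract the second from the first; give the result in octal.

0o3764306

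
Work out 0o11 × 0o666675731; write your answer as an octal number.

Multiply each base-8 digit by 9, carrying:
  1×9 = 9 → write 1 carry 1
  3×9+1 = 28 → write 4 carry 3
  7×9+3 = 66 → write 2 carry 8
  5×9+8 = 53 → write 5 carry 6
  7×9+6 = 69 → write 5 carry 8
  6×9+8 = 62 → write 6 carry 7
  6×9+7 = 61 → write 5 carry 7
  6×9+7 = 61 → write 5 carry 7
  6×9+7 = 61 → write 5 carry 7
  remaining carry: 7

0o7555655241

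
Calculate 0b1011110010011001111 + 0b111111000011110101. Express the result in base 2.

0b10011101010111000100

Add column by column in base 2, right to left:
  1+1 = 0 carry 1
  1+0+1 = 0 carry 1
  1+1+1 = 1 carry 1
  1+0+1 = 0 carry 1
  0+1+1 = 0 carry 1
  0+1+1 = 0 carry 1
  1+1+1 = 1 carry 1
  1+1+1 = 1 carry 1
  0+0+1 = 1
  0+0 = 0
  1+0 = 1
  0+0 = 0
  0+1 = 1
  1+1 = 0 carry 1
  1+1+1 = 1 carry 1
  1+1+1 = 1 carry 1
  1+1+1 = 1 carry 1
  0+1+1 = 0 carry 1
  1+0+1 = 0 carry 1
  final carry 1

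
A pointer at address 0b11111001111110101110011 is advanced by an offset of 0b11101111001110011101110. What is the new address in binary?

0b111101001001101001100001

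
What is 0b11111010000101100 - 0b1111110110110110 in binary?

0b1111011001110110

Subtract column by column in base 2:
  0-0 → 0
  0-1 → 1 (borrow)
  1-1-1 → 1 (borrow)
  1-0-1 → 0
  0-1 → 1 (borrow)
  1-1-1 → 1 (borrow)
  0-0-1 → 1 (borrow)
  0-1-1 → 0 (borrow)
  0-1-1 → 0 (borrow)
  0-0-1 → 1 (borrow)
  1-1-1 → 1 (borrow)
  0-1-1 → 0 (borrow)
  1-1-1 → 1 (borrow)
  1-1-1 → 1 (borrow)
  1-1-1 → 1 (borrow)
  1-1-1 → 1 (borrow)
  1-0-1 → 0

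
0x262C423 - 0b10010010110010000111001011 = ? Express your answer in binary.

0x262C423 = 0b10011000101100010000100011 in binary.
Subtract column by column in base 2:
  1-1 → 0
  1-1 → 0
  0-0 → 0
  0-1 → 1 (borrow)
  0-0-1 → 1 (borrow)
  1-0-1 → 0
  0-1 → 1 (borrow)
  0-1-1 → 0 (borrow)
  0-1-1 → 0 (borrow)
  0-0-1 → 1 (borrow)
  1-0-1 → 0
  0-0 → 0
  0-0 → 0
  0-1 → 1 (borrow)
  1-0-1 → 0
  1-0 → 1
  0-1 → 1 (borrow)
  1-1-1 → 1 (borrow)
  0-0-1 → 1 (borrow)
  0-1-1 → 0 (borrow)
  0-0-1 → 1 (borrow)
  1-0-1 → 0
  1-1 → 0
  0-0 → 0
  0-0 → 0
  1-1 → 0

0b101111010001001011000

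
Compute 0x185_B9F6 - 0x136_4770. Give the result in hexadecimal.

0x4F7286

Subtract column by column in base 16:
  6-0 → 6
  F-7 → 8
  9-7 → 2
  B-4 → 7
  5-6 → F (borrow)
  8-3-1 → 4
  1-1 → 0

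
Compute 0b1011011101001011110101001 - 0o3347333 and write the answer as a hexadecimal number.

0x160c8ce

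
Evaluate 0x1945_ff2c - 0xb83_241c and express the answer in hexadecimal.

0xdc2db10

Subtract column by column in base 16:
  c-c → 0
  2-1 → 1
  f-4 → b
  f-2 → d
  5-3 → 2
  4-8 → c (borrow)
  9-b-1 → d (borrow)
  1-0-1 → 0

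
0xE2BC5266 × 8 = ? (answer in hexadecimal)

0x715E29330

Multiply each base-16 digit by 8, carrying:
  6×8 = 48 → write 0 carry 3
  6×8+3 = 51 → write 3 carry 3
  2×8+3 = 19 → write 3 carry 1
  5×8+1 = 41 → write 9 carry 2
  C×8+2 = 98 → write 2 carry 6
  B×8+6 = 94 → write E carry 5
  2×8+5 = 21 → write 5 carry 1
  E×8+1 = 113 → write 1 carry 7
  remaining carry: 7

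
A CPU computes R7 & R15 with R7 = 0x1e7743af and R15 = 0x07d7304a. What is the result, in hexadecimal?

AND each hex digit independently (no carries):
  1&0=0, e&7=6, 7&d=5, 7&7=7, 4&3=0, 3&0=0, a&4=0, f&a=a

0x0657000a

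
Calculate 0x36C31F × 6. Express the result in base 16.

Multiply each base-16 digit by 6, carrying:
  F×6 = 90 → write A carry 5
  1×6+5 = 11 → write B
  3×6 = 18 → write 2 carry 1
  C×6+1 = 73 → write 9 carry 4
  6×6+4 = 40 → write 8 carry 2
  3×6+2 = 20 → write 4 carry 1
  remaining carry: 1

0x14892BA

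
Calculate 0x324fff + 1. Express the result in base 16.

The trailing 3 digits are F (max in base 16), so adding 1 cascades: they roll to 0 and the next digit up increments.

0x325000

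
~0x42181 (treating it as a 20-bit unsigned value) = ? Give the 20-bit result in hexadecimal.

0xBDE7E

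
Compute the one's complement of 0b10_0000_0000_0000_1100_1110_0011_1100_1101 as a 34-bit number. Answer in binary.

0b0111111111111100110001110000110010

Invert each bit: 1000000000000011001110001111001101 → 0111111111111100110001110000110010.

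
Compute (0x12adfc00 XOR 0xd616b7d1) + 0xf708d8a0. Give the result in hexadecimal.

0x1bbc42471

First 0x12adfc00 XOR 0xd616b7d1 = 0xc4bb4bd1.
Add column by column in base 16, right to left:
  1+0 = 1
  d+a = 7 carry 1
  b+8+1 = 4 carry 1
  4+d+1 = 2 carry 1
  b+8+1 = 4 carry 1
  b+0+1 = c
  4+7 = b
  c+f = b carry 1
  final carry 1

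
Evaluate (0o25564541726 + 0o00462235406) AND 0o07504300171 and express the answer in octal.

0o6004300130

Add column by column in base 8, right to left:
  6+6 = 4 carry 1
  2+0+1 = 3
  7+4 = 3 carry 1
  1+5+1 = 7
  4+3 = 7
  5+2 = 7
  4+2 = 6
  6+6 = 4 carry 1
  5+4+1 = 2 carry 1
  5+0+1 = 6
  2+0 = 2
Sum = 0o26246777334; now AND with 0o07504300171:
  2&0=0, 6&7=6, 2&5=0, 4&0=0, 6&4=4, 7&3=3, 7&0=0, 7&0=0, 3&1=1, 3&7=3, 4&1=0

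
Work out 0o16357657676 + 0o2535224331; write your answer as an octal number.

Add column by column in base 8, right to left:
  6+1 = 7
  7+3 = 2 carry 1
  6+3+1 = 2 carry 1
  7+4+1 = 4 carry 1
  5+2+1 = 0 carry 1
  6+2+1 = 1 carry 1
  7+5+1 = 5 carry 1
  5+3+1 = 1 carry 1
  3+5+1 = 1 carry 1
  6+2+1 = 1 carry 1
  1+0+1 = 2

0o21115104227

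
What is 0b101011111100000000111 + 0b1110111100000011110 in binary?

Add column by column in base 2, right to left:
  1+0 = 1
  1+1 = 0 carry 1
  1+1+1 = 1 carry 1
  0+1+1 = 0 carry 1
  0+1+1 = 0 carry 1
  0+0+1 = 1
  0+0 = 0
  0+0 = 0
  0+0 = 0
  0+0 = 0
  0+0 = 0
  1+1 = 0 carry 1
  1+1+1 = 1 carry 1
  1+1+1 = 1 carry 1
  1+1+1 = 1 carry 1
  1+0+1 = 0 carry 1
  1+1+1 = 1 carry 1
  0+1+1 = 0 carry 1
  1+1+1 = 1 carry 1
  0+0+1 = 1
  1+0 = 1

0b111010111000000100101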